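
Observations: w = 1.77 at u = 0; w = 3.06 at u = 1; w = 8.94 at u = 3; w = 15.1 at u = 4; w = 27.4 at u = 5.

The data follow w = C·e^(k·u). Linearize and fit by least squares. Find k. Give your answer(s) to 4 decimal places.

Let Y = ln w. Fitting Y = k·u + ln C by least squares:
Σu = 13.0000, Σ(u)² = 51.0000, Σln w = 9.9052, Σu·ln w = 35.1015.
Equations: 51.0000·k + 13.0000·ln C = 35.1015;  13.0000·k + 5·ln C = 9.9052.
Δ = 51.0000·5 − (13.0000)² = 86.0000; k = (35.1015·5 − 13.0000·9.9052)/86.0000 = 0.54349, ln C = (51.0000·9.9052 − 13.0000·35.1015)/86.0000 = 0.56795.

k = 0.5435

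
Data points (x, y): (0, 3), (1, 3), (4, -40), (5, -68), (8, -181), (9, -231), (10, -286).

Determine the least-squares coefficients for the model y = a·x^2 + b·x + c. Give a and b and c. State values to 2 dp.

Setting ∂/∂a … = 0 gives: 21539·a + 2431·b + 287·c = -61232;  2431·a + 287·b + 37·c = -6884;  287·a + 37·b + 7·c = -800.
(Σx^2·x^2 = 21539, Σx^2·x = 2431, Σx^2 = 287, Σx·x = 287, Σx = 37, Σ1 = 7, Σx^2·y = -61232, Σx·y = -6884, Σy = -800.)
Row-reducing yields a = -301762/101577, b = 9500/14511, c = 137314/33859.

a = -2.97, b = 0.65, c = 4.06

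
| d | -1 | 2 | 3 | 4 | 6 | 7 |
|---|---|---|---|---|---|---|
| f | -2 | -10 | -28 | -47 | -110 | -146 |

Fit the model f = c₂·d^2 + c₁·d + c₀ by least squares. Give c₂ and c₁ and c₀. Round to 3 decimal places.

c₂ = -2.987, c₁ = -0.273, c₀ = 1.038

The normal system AᵀA·[c₂, c₁, c₀]ᵀ = Aᵀf is [[4051, 657, 115]; [657, 115, 21]; [115, 21, 6]]·[c₂, c₁, c₀]ᵀ = [-12160, -1972, -343]ᵀ.
Inverting the 3×3 Gram matrix, [c₂, c₁, c₀]ᵀ = [-26599/8905, -2428/8905, 711/685]ᵀ.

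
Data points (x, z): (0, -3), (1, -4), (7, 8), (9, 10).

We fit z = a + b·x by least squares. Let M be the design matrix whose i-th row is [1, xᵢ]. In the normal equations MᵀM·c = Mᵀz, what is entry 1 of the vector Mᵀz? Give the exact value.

Entry 1 ↔ basis 1, so (Mᵀz)_{1} = Σᵢ zᵢ = (1)·(-3) + (1)·(-4) + (1)·(8) + (1)·(10) = 11.

11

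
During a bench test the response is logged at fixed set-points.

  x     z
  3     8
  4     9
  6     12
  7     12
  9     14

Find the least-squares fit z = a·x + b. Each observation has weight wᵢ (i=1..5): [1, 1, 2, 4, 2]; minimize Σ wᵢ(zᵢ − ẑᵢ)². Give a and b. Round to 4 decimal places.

Normal-equation sums: Σwᵢ·x·x = 455, Σwᵢ·x = 65, Σwᵢ·1 = 10.
And Σwᵢ·x·z = 792, Σwᵢ·z = 117.
So AᵀWA·[a, b]ᵀ = AᵀWz: [[455, 65]; [65, 10]]·[a, b]ᵀ = [792, 117]ᵀ.
Determinant 455·10 − 65² = 325.
a = (792·10 − 65·117)/325 = 63/65; b = (455·117 − 65·792)/325 = 27/5.

a = 0.9692, b = 5.4000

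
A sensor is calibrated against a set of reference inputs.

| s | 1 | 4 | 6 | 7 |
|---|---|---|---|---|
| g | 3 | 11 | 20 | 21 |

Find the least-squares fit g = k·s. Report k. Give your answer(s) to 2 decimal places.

AᵀA·[k]ᵀ = Aᵀg reads: 102·k = 314.
(Σs·s = 102, Σs·g = 314.)
Hence k = 314 / 102 ≈ 3.07843.

k = 3.08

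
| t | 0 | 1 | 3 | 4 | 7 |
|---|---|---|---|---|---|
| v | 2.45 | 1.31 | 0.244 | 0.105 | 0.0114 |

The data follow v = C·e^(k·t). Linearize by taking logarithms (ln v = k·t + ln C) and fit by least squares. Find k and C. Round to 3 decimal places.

k = -0.779, C = 2.569

With ln vᵢ as the transformed response and tᵢ as the regressor:
Over the data: Σt = 15.0000, Σ(t)² = 75.0000, Σln v = -6.9724, Σt·ln v = -44.2959.
Normal system: [[75.0000, 15.0000]; [15.0000, 5]]·[k, ln C]ᵀ = [-44.2959, -6.9724]ᵀ.
Δ = 75.0000·5 − (15.0000)² = 150.0000; k = (-44.2959·5 − 15.0000·-6.9724)/150.0000 = -0.77929, ln C = (75.0000·-6.9724 − 15.0000·-44.2959)/150.0000 = 0.94339, so C = exp(0.94339) = 2.56867.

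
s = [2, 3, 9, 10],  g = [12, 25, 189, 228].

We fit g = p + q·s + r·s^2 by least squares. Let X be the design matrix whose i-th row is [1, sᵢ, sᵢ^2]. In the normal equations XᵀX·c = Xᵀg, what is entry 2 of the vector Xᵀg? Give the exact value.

Entry 2 ↔ basis s, so (Xᵀg)_{2} = Σᵢ (s)·gᵢ = (2)·(12) + (3)·(25) + (9)·(189) + (10)·(228) = 4080.

4080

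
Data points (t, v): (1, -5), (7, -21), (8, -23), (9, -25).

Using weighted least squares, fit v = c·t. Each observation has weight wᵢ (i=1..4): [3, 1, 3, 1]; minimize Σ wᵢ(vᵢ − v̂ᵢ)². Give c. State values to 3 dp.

Compute the Gram sums: Σwᵢ·t·t = 325.
And Σwᵢ·t·v = -939.
c = (-939)/325 = -2.88923.

c = -2.889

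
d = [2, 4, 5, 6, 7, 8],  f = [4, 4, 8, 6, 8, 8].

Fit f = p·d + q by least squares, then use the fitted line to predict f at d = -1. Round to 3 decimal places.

Forming XᵀX = [[194, 32]; [32, 6]] and Xᵀf = [220, 38]ᵀ gives XᵀX·[p, q]ᵀ = Xᵀf.
Determinant 194·6 − 32² = 140.
p = (220·6 − 32·38)/140 = 26/35; q = (194·38 − 32·220)/140 = 83/35.
At d = -1: f̂ = (26/35)·(-1) + (83/35)·(1) = 57/35.

f̂ = 1.629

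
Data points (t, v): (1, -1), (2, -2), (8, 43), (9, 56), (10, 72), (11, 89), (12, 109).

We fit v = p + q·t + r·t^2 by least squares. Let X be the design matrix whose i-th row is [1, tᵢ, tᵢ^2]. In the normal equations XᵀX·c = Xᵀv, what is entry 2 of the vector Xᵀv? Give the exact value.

3850

Entry 2 ↔ basis t, so (Xᵀv)_{2} = Σᵢ (t)·vᵢ = (1)·(-1) + (2)·(-2) + (8)·(43) + (9)·(56) + (10)·(72) + (11)·(89) + (12)·(109) = 3850.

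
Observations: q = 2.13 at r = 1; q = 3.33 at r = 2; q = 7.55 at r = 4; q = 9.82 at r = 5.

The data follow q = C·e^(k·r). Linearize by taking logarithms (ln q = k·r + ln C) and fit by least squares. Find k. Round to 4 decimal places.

k = 0.3875

Let Y = ln q. Fitting Y = k·r + ln C by least squares:
XᵀX = [[46.0000, 12.0000]; [12.0000, 4]], rhs = [22.6704, 6.2651]ᵀ  (here Σr = 12.0000, Σ(r)² = 46.0000, Σln q = 6.2651, Σr·ln q = 22.6704).
Slope k = (n·Σr·ln q − Σr·Σln q)/(n·Σ(r)² − (Σr)²) = (4·22.6704 − 12.0000·6.2651)/40.0000 = 0.38752; ln C = (Σln q − k·Σr)/n = 0.40371.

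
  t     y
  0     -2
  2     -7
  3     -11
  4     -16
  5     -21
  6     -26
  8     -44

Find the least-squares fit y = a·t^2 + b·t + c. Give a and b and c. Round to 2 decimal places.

Normal-equation sums: Σt^2·t^2 = 6370, Σt^2·t = 952, Σt^2 = 154, Σt·t = 154, Σt = 28, Σ1 = 7.
Right-hand side: Σt^2·y = -4660, Σt·y = -724, Σy = -127.
Row-reducing yields a = -23/49, b = -68/49, c = -111/49.

a = -0.47, b = -1.39, c = -2.27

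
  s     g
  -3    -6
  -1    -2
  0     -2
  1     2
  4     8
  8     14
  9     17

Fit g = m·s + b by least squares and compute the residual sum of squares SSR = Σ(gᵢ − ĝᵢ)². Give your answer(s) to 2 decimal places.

Entries of XᵀX: Σs·s = 172, Σs = 18, Σ1 = 7.
Moment sums: Σs·g = 319, Σg = 31.
So XᵀX·[m, b]ᵀ = Xᵀg: [[172, 18]; [18, 7]]·[m, b]ᵀ = [319, 31]ᵀ.
Δ = 172·7 − 18² = 880.
m = (319·7 − 18·31)/880 = 335/176; b = (172·31 − 18·319)/880 = -41/88.
Residuals: 31/176, 65/176, -135/88, 9/16, 75/88, -67/88, 59/176; SSR = 749/176.

SSR = 4.26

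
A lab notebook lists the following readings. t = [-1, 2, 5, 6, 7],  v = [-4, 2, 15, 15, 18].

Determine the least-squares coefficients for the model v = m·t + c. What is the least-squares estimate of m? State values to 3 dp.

m = 2.902

With design matrix A, AᵀA = [[115, 19]; [19, 5]] and Aᵀv = [299, 46]ᵀ.
Determinant 115·5 − 19² = 214.
m = (299·5 − 19·46)/214 = 621/214; c = (115·46 − 19·299)/214 = -391/214.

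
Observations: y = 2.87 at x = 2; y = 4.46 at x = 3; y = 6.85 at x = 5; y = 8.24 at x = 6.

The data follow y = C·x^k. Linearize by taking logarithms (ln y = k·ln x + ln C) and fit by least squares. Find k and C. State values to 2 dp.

Let Y = ln y. Fitting Y = k·ln x + ln C by least squares:
Σln x = 5.1930, Σ(ln x)² = 7.4881, Σln y = 6.5827, Σln x·ln y = 9.2492.
Equations: 7.4881·k + 5.1930·ln C = 9.2492;  5.1930·k + 4·ln C = 6.5827.
Slope k = (n·Σln x·ln y − Σln x·Σln y)/(n·Σ(ln x)² − (Σln x)²) = (4·9.2492 − 5.1930·6.5827)/2.9856 = 0.94217; ln C = (Σln y − k·Σln x)/n = 0.42252, so C = exp(0.42252) = 1.52579.

k = 0.94, C = 1.53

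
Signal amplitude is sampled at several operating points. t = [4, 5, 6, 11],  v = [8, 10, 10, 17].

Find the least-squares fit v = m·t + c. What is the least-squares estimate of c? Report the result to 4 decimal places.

c = 3.0690

From the data, Σt·t = 198, Σt = 26, Σ1 = 4.
Moment sums: Σt·v = 329, Σv = 45.
Normal equations: [[198, 26]; [26, 4]]·[m, c]ᵀ = [329, 45]ᵀ.
Eliminating c: 4·(row 1) − 26·(row 2) gives 116·m = 4·329 − 26·45 = 146, so m = 73/58.
Then c = (45 − 26·(73/58))/4 = 89/29.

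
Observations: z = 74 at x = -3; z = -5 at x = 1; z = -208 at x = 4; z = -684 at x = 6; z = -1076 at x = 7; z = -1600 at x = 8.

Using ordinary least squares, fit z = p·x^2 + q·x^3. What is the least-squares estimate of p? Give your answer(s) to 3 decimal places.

Entries of MᵀM: Σx^2·x^2 = 8131, Σx^2·x^3 = 58133, Σx^3·x^3 = 431275.
Moment sums: Σx^2·z = -182415, Σx^3·z = -1351327.
Normal equations: [[8131, 58133]; [58133, 431275]]·[p, q]ᵀ = [-182415, -1351327]ᵀ.
Eliminating q: 431275·(row 1) − 58133·(row 2) gives 127251336·p = 431275·(-182415) − 58133·(-1351327) = -114336634, so p = -57168317/63625668.
Then q = ((-1351327) − 58133·(-57168317/63625668))/431275 = -191654321/63625668.

p = -0.899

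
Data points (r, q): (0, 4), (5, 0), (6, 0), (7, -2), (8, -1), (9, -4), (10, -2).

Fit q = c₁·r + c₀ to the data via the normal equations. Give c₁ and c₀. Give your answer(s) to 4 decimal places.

c₁ = -0.6978, c₀ = 3.7717

XᵀX·[c₁, c₀]ᵀ = Xᵀq reads: 355·c₁ + 45·c₀ = -78;  45·c₁ + 7·c₀ = -5.
(Σr·r = 355, Σr = 45, Σ1 = 7, Σr·q = -78, Σq = -5.)
Eliminating c₀: 7·(row 1) − 45·(row 2) gives 460·c₁ = 7·(-78) − 45·(-5) = -321, so c₁ = -321/460.
Then c₀ = ((-5) − 45·(-321/460))/7 = 347/92.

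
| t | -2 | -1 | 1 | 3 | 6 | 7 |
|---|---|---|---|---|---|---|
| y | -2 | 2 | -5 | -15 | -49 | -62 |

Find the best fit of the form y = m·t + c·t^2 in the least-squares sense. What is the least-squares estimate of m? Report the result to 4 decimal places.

m = -1.8840

Compute the Gram sums: Σt·t = 100, Σt·t^2 = 578, Σt^2·t^2 = 3796.
And Σt·y = -776, Σt^2·y = -4948.
Normal equations: [[100, 578]; [578, 3796]]·[m, c]ᵀ = [-776, -4948]ᵀ.
det = 100·3796 − 578² = 45516.
m = ((-776)·3796 − 578·(-4948))/45516 = -7146/3793; c = (100·(-4948) − 578·(-776))/45516 = -3856/3793.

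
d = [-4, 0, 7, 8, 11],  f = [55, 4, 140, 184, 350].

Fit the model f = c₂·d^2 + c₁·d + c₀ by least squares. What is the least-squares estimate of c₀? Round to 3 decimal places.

c₀ = 3.309

Compute the Gram sums: Σd^2·d^2 = 21394, Σd^2·d = 2122, Σd^2 = 250, Σd·d = 250, Σd = 22, Σ1 = 5.
And Σd^2·f = 61866, Σd·f = 6082, Σf = 733.
Row-reducing yields c₂ = 589651/198798, c₁ = -226483/198798, c₀ = 109627/33133.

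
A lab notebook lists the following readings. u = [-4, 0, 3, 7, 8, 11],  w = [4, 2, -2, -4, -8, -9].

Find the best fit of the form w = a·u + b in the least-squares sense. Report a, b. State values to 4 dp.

From the data, Σu·u = 259, Σu = 25, Σ1 = 6.
And Σu·w = -213, Σw = -17.
So AᵀA·[a, b]ᵀ = Aᵀw: [[259, 25]; [25, 6]]·[a, b]ᵀ = [-213, -17]ᵀ.
Determinant 259·6 − 25² = 929.
a = ((-213)·6 − 25·(-17))/929 = -853/929; b = (259·(-17) − 25·(-213))/929 = 922/929.

a = -0.9182, b = 0.9925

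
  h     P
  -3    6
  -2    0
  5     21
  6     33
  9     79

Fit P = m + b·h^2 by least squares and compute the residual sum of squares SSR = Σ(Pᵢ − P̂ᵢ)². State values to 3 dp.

MᵀM·[m, b]ᵀ = MᵀP reads: 5·m + 155·b = 139;  155·m + 8579·b = 8166.
(Σ1 = 5, Σh^2 = 155, Σh^2·h^2 = 8579, ΣP = 139, Σh^2·P = 8166.)
Eliminating b: 8579·(row 1) − 155·(row 2) gives 18870·m = 8579·139 − 155·8166 = -73249, so m = -73249/18870.
Then b = (8166 − 155·(-73249/18870))/8579 = 3857/3774.
Residuals: 6452/9435, -1297/6290, -2101/3145, 1699/18870, 947/9435; SSR = 18391/18870.

SSR = 0.975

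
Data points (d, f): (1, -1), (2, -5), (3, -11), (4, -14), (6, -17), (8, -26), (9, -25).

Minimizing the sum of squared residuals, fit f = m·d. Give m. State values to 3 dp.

m = -3.009

Sums needed: Σd·d = 211.
Moment sums: Σd·f = -635.
m = (-635)/211 = -3.00948.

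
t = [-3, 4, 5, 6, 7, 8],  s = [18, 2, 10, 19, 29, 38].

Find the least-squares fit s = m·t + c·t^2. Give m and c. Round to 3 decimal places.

With design matrix A, AᵀA = [[199, 1233]; [1233, 8755]] and Aᵀs = [625, 4981]ᵀ.
Eliminating c: 8755·(row 1) − 1233·(row 2) gives 221956·m = 8755·625 − 1233·4981 = -669698, so m = -334849/110978.
Then c = (4981 − 1233·(-334849/110978))/8755 = 110297/110978.

m = -3.017, c = 0.994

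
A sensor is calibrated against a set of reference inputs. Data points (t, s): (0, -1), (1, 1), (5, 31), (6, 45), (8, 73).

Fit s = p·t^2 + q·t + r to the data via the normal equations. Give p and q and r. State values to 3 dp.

p = 0.908, q = 2.092, r = -1.447

The normal equations are: 6018·p + 854·q + 126·r = 7068;  854·p + 126·q + 20·r = 1010;  126·p + 20·q + 5·r = 149.
Row-reducing yields p = 69/76, q = 159/76, r = -55/38.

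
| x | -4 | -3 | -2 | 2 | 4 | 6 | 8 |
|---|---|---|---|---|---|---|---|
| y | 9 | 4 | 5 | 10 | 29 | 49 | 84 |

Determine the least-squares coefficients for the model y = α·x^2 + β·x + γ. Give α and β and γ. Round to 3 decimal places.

α = 0.972, β = 2.214, γ = 2.971

Normal-equation sums: Σx^2·x^2 = 6017, Σx^2·x = 701, Σx^2 = 149, Σx·x = 149, Σx = 11, Σ1 = 7.
Right-hand side: Σx^2·y = 7844, Σx·y = 1044, Σy = 190.
Normal equations: [[6017, 701, 149]; [701, 149, 11]; [149, 11, 7]]·[α, β, γ]ᵀ = [7844, 1044, 190]ᵀ.
Solving the 3×3 system (Gaussian elimination) gives α = 38117/39207, β = 86785/39207, γ = 5546/1867.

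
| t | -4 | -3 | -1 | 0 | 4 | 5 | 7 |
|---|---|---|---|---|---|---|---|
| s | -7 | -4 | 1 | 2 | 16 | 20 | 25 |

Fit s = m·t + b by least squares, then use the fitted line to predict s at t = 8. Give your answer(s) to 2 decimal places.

ŝ = 27.94

The normal system MᵀM·[m, b]ᵀ = Mᵀs is [[116, 8]; [8, 7]]·[m, b]ᵀ = [378, 53]ᵀ.
Δ = 116·7 − 8² = 748.
m = (378·7 − 8·53)/748 = 101/34; b = (116·53 − 8·378)/748 = 71/17.
At t = 8: ŝ = (101/34)·(8) + (71/17)·(1) = 475/17.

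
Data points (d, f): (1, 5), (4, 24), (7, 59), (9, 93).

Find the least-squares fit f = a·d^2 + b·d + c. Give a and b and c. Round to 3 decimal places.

a = 0.955, b = 1.409, c = 2.740

Forming AᵀA = [[9219, 1137, 147]; [1137, 147, 21]; [147, 21, 4]] and Aᵀf = [10813, 1351, 181]ᵀ gives AᵀA·[a, b, c]ᵀ = Aᵀf.
Row-reducing yields a = 364/381, b = 179/127, c = 348/127.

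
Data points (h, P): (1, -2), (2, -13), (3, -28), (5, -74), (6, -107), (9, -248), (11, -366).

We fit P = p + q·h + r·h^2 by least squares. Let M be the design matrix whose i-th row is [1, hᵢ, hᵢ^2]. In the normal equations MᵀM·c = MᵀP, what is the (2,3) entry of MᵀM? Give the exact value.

Row 2 ↔ basis h, column 3 ↔ basis h^2, so (MᵀM)_{2,3} = Σᵢ (h)·(h^2) = (1)·(1) + (2)·(4) + (3)·(9) + (5)·(25) + (6)·(36) + (9)·(81) + (11)·(121) = 2437.

2437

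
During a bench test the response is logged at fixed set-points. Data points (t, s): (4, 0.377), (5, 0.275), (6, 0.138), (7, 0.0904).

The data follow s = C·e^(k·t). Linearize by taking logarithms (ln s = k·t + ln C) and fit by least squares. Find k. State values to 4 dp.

k = -0.4974

Let Y = ln s. Fitting Y = k·t + ln C by least squares:
Σt = 22.0000, Σ(t)² = 126.0000, Σln s = -6.6505, Σt·ln s = -39.0645.
Equations: 126.0000·k + 22.0000·ln C = -39.0645;  22.0000·k + 4·ln C = -6.6505.
Solving (det = 20.0000): k = -0.49735, ln C = 1.07281.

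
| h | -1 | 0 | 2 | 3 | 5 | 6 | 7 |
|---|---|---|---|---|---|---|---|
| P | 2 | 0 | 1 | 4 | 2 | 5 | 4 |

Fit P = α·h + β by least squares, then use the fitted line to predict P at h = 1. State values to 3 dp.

P̂ = 1.656

Setting ∂/∂α … = 0 gives: 124·α + 22·β = 80;  22·α + 7·β = 18.
(Σh·h = 124, Σh = 22, Σ1 = 7, Σh·P = 80, ΣP = 18.)
Eliminating β: 7·(row 1) − 22·(row 2) gives 384·α = 7·80 − 22·18 = 164, so α = 41/96.
Then β = (18 − 22·(41/96))/7 = 59/48.
At h = 1: P̂ = (41/96)·(1) + (59/48)·(1) = 53/32.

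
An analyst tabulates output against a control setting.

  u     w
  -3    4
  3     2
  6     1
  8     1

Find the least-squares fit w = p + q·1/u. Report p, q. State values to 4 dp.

p = 2.2860, q = -3.9218

With design matrix M, MᵀM = [[4, 7/24]; [7/24, 17/64]] and Mᵀw = [8, -3/8]ᵀ.
Determinant 4·(17/64) − (7/24)² = 563/576.
p = (8·(17/64) − (7/24)·(-3/8))/(563/576) = 1287/563; q = (4·(-3/8) − (7/24)·8)/(563/576) = -2208/563.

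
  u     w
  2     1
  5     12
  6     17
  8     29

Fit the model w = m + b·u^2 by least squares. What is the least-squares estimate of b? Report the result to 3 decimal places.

b = 0.464

Normal-equation sums: Σ1 = 4, Σu^2 = 129, Σu^2·u^2 = 6033.
Moment sums: Σw = 59, Σu^2·w = 2772.
Normal equations: [[4, 129]; [129, 6033]]·[m, b]ᵀ = [59, 2772]ᵀ.
Eliminating b: 6033·(row 1) − 129·(row 2) gives 7491·m = 6033·59 − 129·2772 = -1641, so m = -547/2497.
Then b = (2772 − 129·(-547/2497))/6033 = 1159/2497.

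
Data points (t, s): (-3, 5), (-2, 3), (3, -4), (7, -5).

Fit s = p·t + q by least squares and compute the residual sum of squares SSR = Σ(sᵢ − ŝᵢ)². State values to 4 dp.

SSR = 5.9382

Compute the Gram sums: Σt·t = 71, Σt = 5, Σ1 = 4.
And Σt·s = -68, Σs = -1.
MᵀM·[p, q]ᵀ = Mᵀs becomes [[71, 5]; [5, 4]]·[p, q]ᵀ = [-68, -1]ᵀ.
det = 71·4 − 5² = 259.
p = ((-68)·4 − 5·(-1))/259 = -267/259; q = (71·(-1) − 5·(-68))/259 = 269/259.
Residuals: 225/259, -26/259, -72/37, 305/259; SSR = 1538/259.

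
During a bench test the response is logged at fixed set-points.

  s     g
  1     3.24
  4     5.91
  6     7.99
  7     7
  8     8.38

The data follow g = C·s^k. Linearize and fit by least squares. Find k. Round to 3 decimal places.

k = 0.447

Taking logs, ln g = k·ln s + ln C, so regress ln g on ln s.
XᵀX = [[13.2429, 7.2034]; [7.2034, 5]], rhs = [14.3937, 9.1022]ᵀ  (here Σln s = 7.2034, Σ(ln s)² = 13.2429, Σln g = 9.1022, Σln s·ln g = 14.3937).
Δ = 13.2429·5 − (7.2034)² = 14.3252; k = (14.3937·5 − 7.2034·9.1022)/14.3252 = 0.44690, ln C = (13.2429·9.1022 − 7.2034·14.3937)/14.3252 = 1.17659.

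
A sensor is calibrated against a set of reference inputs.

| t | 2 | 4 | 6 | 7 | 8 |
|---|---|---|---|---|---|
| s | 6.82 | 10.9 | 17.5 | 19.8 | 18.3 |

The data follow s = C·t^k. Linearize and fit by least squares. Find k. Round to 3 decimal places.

Let Y = ln s. Fitting Y = k·ln t + ln C by least squares:
Sums: Σln t = 7.8966, Σ(ln t)² = 13.7233, Σln s = 13.0634, Σln t·ln s = 21.6252.
Normal system: [[13.7233, 7.8966]; [7.8966, 5]]·[k, ln C]ᵀ = [21.6252, 13.0634]ᵀ.
Slope k = (n·Σln t·ln s − Σln t·Σln s)/(n·Σ(ln t)² − (Σln t)²) = (5·21.6252 − 7.8966·13.0634)/6.2610 = 0.79386; ln C = (Σln s − k·Σln t)/n = 1.35893.

k = 0.794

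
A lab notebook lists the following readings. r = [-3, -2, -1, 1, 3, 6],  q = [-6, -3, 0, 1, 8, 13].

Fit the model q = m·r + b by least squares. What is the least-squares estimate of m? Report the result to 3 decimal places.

m = 2.064

Sums needed: Σr·r = 60, Σr = 4, Σ1 = 6.
Moment sums: Σr·q = 127, Σq = 13.
XᵀX·[m, b]ᵀ = Xᵀq becomes [[60, 4]; [4, 6]]·[m, b]ᵀ = [127, 13]ᵀ.
Eliminating b: 6·(row 1) − 4·(row 2) gives 344·m = 6·127 − 4·13 = 710, so m = 355/172.
Then b = (13 − 4·(355/172))/6 = 34/43.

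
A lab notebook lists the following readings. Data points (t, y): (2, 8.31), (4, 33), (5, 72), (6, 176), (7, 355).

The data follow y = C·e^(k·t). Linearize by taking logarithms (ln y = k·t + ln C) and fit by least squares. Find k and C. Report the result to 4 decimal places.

Let Y = ln y. Fitting Y = k·t + ln C by least squares:
Σt = 24.0000, Σ(t)² = 130.0000, Σln y = 20.9332, Σt·ln y = 111.7320.
Equations: 130.0000·k + 24.0000·ln C = 111.7320;  24.0000·k + 5·ln C = 20.9332.
Solving (det = 74.0000): k = 0.76030, ln C = 0.53719, so C = exp(0.53719) = 1.71120.

k = 0.7603, C = 1.7112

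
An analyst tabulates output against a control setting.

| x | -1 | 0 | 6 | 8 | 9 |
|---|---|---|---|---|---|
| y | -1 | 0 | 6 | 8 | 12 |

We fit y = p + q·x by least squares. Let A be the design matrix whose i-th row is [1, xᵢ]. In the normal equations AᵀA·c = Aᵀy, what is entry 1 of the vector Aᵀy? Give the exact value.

25

Entry 1 ↔ basis 1, so (Aᵀy)_{1} = Σᵢ yᵢ = (1)·(-1) + (1)·(0) + (1)·(6) + (1)·(8) + (1)·(12) = 25.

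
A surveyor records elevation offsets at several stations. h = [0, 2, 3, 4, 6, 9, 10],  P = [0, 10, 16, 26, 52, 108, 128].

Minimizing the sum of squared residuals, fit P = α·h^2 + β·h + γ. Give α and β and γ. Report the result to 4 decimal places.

α = 1.0528, β = 2.3576, γ = 0.1233

With design matrix A, AᵀA = [[18210, 2044, 246]; [2044, 246, 34]; [246, 34, 7]] and AᵀP = [24020, 2736, 340]ᵀ.
Row-reducing yields α = 96434/91601, β = 215956/91601, γ = 11296/91601.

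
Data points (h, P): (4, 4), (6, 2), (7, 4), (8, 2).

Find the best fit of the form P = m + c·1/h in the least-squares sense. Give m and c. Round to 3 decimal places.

AᵀA·[m, c]ᵀ = AᵀP reads: 4·m + (115/168)·c = 12;  (115/168)·m + (3565/28224)·c = 181/84.
(Σ1 = 4, Σ1/h = 115/168, Σ1/h·1/h = 3565/28224, ΣP = 12, Σ1/h·P = 181/84.)
Δ = 4·(3565/28224) − (115/168)² = 115/3136.
m = (12·(3565/28224) − (115/168)·(181/84))/(115/3136) = 10/9; c = (4·(181/84) − (115/168)·12)/(115/3136) = 3808/345.

m = 1.111, c = 11.038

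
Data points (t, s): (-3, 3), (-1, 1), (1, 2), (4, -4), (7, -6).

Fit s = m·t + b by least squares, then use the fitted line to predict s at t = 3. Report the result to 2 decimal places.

ŝ = -2.12

The normal system MᵀM·[m, b]ᵀ = Mᵀs is [[76, 8]; [8, 5]]·[m, b]ᵀ = [-66, -4]ᵀ.
Δ = 76·5 − 8² = 316.
m = ((-66)·5 − 8·(-4))/316 = -149/158; b = (76·(-4) − 8·(-66))/316 = 56/79.
At t = 3: ŝ = (-149/158)·(3) + (56/79)·(1) = -335/158.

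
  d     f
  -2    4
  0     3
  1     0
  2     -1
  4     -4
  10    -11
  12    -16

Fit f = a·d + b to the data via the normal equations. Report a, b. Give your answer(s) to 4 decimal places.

The normal equations are: 269·a + 27·b = -328;  27·a + 7·b = -25.
(Σd·d = 269, Σd = 27, Σ1 = 7, Σd·f = -328, Σf = -25.)
Δ = 269·7 − 27² = 1154.
a = ((-328)·7 − 27·(-25))/1154 = -1621/1154; b = (269·(-25) − 27·(-328))/1154 = 2131/1154.

a = -1.4047, b = 1.8466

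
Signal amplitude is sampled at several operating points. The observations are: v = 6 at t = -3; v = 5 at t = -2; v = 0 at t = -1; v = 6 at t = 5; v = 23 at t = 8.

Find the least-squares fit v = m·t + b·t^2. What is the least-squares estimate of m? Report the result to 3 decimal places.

m = -0.910

Compute the Gram sums: Σt·t = 103, Σt·t^2 = 601, Σt^2·t^2 = 4819.
Right-hand side: Σt·v = 186, Σt^2·v = 1696.
So XᵀX·[m, b]ᵀ = Xᵀv: [[103, 601]; [601, 4819]]·[m, b]ᵀ = [186, 1696]ᵀ.
Δ = 103·4819 − 601² = 135156.
m = (186·4819 − 601·1696)/135156 = -8783/9654; b = (103·1696 − 601·186)/135156 = 4493/9654.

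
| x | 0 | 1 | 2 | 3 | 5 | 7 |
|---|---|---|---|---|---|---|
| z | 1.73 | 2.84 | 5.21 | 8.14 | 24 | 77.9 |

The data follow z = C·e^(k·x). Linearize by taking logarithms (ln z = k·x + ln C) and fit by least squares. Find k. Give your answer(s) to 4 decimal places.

k = 0.5410

Taking logs, ln z = k·x + ln C, so regress ln z on x.
Over the data: Σx = 18.0000, Σ(x)² = 88.0000, Σln z = 12.8728, Σx·ln z = 57.0136.
Normal system: [[88.0000, 18.0000]; [18.0000, 6]]·[k, ln C]ᵀ = [57.0136, 12.8728]ᵀ.
Δ = 88.0000·6 − (18.0000)² = 204.0000; k = (57.0136·6 − 18.0000·12.8728)/204.0000 = 0.54104, ln C = (88.0000·12.8728 − 18.0000·57.0136)/204.0000 = 0.52235.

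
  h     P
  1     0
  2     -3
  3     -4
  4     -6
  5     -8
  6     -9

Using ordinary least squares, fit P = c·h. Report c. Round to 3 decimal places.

Entries of AᵀA: Σh·h = 91.
Moment sums: Σh·P = -136.
So AᵀA·[c]ᵀ = AᵀP: [[91]]·[c]ᵀ = [-136]ᵀ.
Hence c = -136 / 91 ≈ -1.49451.

c = -1.495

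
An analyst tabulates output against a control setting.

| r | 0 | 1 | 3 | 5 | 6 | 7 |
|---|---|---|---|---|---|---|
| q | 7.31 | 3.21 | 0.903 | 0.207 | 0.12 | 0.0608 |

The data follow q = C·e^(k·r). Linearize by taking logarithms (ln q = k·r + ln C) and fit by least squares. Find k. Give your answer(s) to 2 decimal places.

k = -0.68

Linearized form: ln q = k·r + ln C. From the 6 transformed points,
Sums: Σr = 22.0000, Σ(r)² = 120.0000, Σln q = -3.4420, Σr·ln q = -39.3377.
Normal system: [[120.0000, 22.0000]; [22.0000, 6]]·[k, ln C]ᵀ = [-39.3377, -3.4420]ᵀ.
Δ = 120.0000·6 − (22.0000)² = 236.0000; k = (-39.3377·6 − 22.0000·-3.4420)/236.0000 = -0.67925, ln C = (120.0000·-3.4420 − 22.0000·-39.3377)/236.0000 = 1.91692.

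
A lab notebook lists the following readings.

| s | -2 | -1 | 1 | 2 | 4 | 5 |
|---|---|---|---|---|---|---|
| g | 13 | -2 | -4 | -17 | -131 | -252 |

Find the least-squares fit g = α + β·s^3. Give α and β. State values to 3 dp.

The normal equations are: 6·α + 189·β = -393;  189·α + 19851·β = -40126.
(Σ1 = 6, Σs^3 = 189, Σs^3·s^3 = 19851, Σg = -393, Σs^3·g = -40126.)
Δ = 6·19851 − 189² = 83385.
α = ((-393)·19851 − 189·(-40126))/83385 = -24181/9265; β = (6·(-40126) − 189·(-393))/83385 = -55493/27795.

α = -2.610, β = -1.997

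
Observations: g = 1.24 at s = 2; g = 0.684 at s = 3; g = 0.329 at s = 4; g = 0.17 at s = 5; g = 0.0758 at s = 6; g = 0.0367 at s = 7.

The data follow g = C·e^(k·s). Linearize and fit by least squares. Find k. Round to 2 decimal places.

Linearized form: ln g = k·s + ln C. From the 6 transformed points,
Σs = 27.0000, Σ(s)² = 139.0000, Σln g = -8.9330, Σs·ln g = -52.6285.
Equations: 139.0000·k + 27.0000·ln C = -52.6285;  27.0000·k + 6·ln C = -8.9330.
Δ = 139.0000·6 − (27.0000)² = 105.0000; k = (-52.6285·6 − 27.0000·-8.9330)/105.0000 = -0.71029, ln C = (139.0000·-8.9330 − 27.0000·-52.6285)/105.0000 = 1.70749.

k = -0.71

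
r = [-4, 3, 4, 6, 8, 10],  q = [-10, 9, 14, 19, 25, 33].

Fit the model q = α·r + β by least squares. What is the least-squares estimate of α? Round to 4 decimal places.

Forming XᵀX = [[241, 27]; [27, 6]] and Xᵀq = [767, 90]ᵀ gives XᵀX·[α, β]ᵀ = Xᵀq.
Eliminating β: 6·(row 1) − 27·(row 2) gives 717·α = 6·767 − 27·90 = 2172, so α = 724/239.
Then β = (90 − 27·(724/239))/6 = 327/239.

α = 3.0293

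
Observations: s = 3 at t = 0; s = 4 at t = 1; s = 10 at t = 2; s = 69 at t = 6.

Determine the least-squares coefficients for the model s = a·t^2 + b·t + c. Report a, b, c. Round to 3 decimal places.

a = 1.893, b = -0.328, c = 2.834

Entries of AᵀA: Σt^2·t^2 = 1313, Σt^2·t = 225, Σt^2 = 41, Σt·t = 41, Σt = 9, Σ1 = 4.
And Σt^2·s = 2528, Σt·s = 438, Σs = 86.
So AᵀA·[a, b, c]ᵀ = Aᵀs: [[1313, 225, 41]; [225, 41, 9]; [41, 9, 4]]·[a, b, c]ᵀ = [2528, 438, 86]ᵀ.
Row-reducing yields a = 3415/1804, b = -591/1804, c = 1278/451.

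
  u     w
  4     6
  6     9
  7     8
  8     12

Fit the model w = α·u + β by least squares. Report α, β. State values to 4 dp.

α = 1.2857, β = 0.7143

MᵀM·[α, β]ᵀ = Mᵀw reads: 165·α + 25·β = 230;  25·α + 4·β = 35.
Eliminating β: 4·(row 1) − 25·(row 2) gives 35·α = 4·230 − 25·35 = 45, so α = 9/7.
Then β = (35 − 25·(9/7))/4 = 5/7.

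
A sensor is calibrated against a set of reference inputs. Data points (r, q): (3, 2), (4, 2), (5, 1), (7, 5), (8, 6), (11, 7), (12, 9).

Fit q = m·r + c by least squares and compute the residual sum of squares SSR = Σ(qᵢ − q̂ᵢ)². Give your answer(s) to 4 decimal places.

SSR = 5.5343

Entries of AᵀA: Σr·r = 428, Σr = 50, Σ1 = 7.
For Aᵀq: Σr·q = 287, Σq = 32.
AᵀA·[m, c]ᵀ = Aᵀq becomes [[428, 50]; [50, 7]]·[m, c]ᵀ = [287, 32]ᵀ.
det = 428·7 − 50² = 496.
m = (287·7 − 50·32)/496 = 409/496; c = (428·32 − 50·287)/496 = -327/248.
Residuals: 419/496, 5/248, -895/496, 271/496, 179/248, -373/496, 105/248; SSR = 2745/496.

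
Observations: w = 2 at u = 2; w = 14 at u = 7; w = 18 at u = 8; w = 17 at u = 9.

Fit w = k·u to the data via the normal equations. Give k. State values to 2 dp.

k = 2.02

The normal equations are: 198·k = 399.
(Σu·u = 198, Σu·w = 399.)
k = 399/198 = 2.01515.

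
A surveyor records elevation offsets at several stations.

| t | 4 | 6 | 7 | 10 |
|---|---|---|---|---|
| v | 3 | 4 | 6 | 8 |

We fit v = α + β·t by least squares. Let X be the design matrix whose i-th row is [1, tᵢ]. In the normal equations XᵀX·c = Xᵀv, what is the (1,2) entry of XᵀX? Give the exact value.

27

Row 1 ↔ basis 1, column 2 ↔ basis t, so (XᵀX)_{1,2} = Σᵢ t = (1)·(4) + (1)·(6) + (1)·(7) + (1)·(10) = 27.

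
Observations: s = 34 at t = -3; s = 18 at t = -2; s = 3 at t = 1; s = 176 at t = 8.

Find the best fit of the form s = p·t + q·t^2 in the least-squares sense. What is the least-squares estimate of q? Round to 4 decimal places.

Sums needed: Σt·t = 78, Σt·t^2 = 478, Σt^2·t^2 = 4194.
And Σt·s = 1273, Σt^2·s = 11645.
Δ = 78·4194 − 478² = 98648.
p = (1273·4194 − 478·11645)/98648 = -5167/2242; q = (78·11645 − 478·1273)/98648 = 3407/1121.

q = 3.0393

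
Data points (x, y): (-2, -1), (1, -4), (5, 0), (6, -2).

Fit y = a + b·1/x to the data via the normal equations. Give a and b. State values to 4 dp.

a = -1.3058, b = -2.0501

Compute the Gram sums: Σ1 = 4, Σ1/x = 13/15, Σ1/x·1/x = 593/450.
For Aᵀy: Σy = -7, Σ1/x·y = -23/6.
det = 4·(593/450) − (13/15)² = 113/25.
a = ((-7)·(593/450) − (13/15)·(-23/6))/(113/25) = -1328/1017; b = (4·(-23/6) − (13/15)·(-7))/(113/25) = -695/339.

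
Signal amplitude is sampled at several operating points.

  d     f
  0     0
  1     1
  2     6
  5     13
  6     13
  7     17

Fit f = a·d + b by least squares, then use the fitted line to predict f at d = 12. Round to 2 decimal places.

Compute the Gram sums: Σd·d = 115, Σd = 21, Σ1 = 6.
Right-hand side: Σd·f = 275, Σf = 50.
Normal equations: [[115, 21]; [21, 6]]·[a, b]ᵀ = [275, 50]ᵀ.
Eliminating b: 6·(row 1) − 21·(row 2) gives 249·a = 6·275 − 21·50 = 600, so a = 200/83.
Then b = (50 − 21·(200/83))/6 = -25/249.
At d = 12: f̂ = (200/83)·(12) + (-25/249)·(1) = 7175/249.

f̂ = 28.82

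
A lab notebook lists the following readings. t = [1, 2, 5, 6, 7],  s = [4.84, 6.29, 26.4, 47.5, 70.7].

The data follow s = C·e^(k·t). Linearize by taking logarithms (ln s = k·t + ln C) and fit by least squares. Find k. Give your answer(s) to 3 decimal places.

Let Y = ln s. Fitting Y = k·t + ln C by least squares:
Σt = 21.0000, Σ(t)² = 115.0000, Σln s = 14.8084, Σt·ln s = 74.5952.
Normal system: [[115.0000, 21.0000]; [21.0000, 5]]·[k, ln C]ᵀ = [74.5952, 14.8084]ᵀ.
Solving (det = 134.0000): k = 0.46268, ln C = 1.01843.

k = 0.463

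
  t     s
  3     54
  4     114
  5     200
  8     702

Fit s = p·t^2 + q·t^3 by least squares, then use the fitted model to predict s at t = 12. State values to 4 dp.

ŝ = 2143.9387

Normal-equation sums: Σt^2·t^2 = 5058, Σt^2·t^3 = 37160, Σt^3·t^3 = 282594.
Right-hand side: Σt^2·s = 52238, Σt^3·s = 393178.
Determinant 5058·282594 − 37160² = 48494852.
p = (52238·282594 − 37160·393178)/48494852 = 37912723/12123713; q = (5058·393178 − 37160·52238)/48494852 = 11882561/12123713.
At t = 12: ŝ = (37912723/12123713)·(144) + (11882561/12123713)·(1728) = 25992497520/12123713.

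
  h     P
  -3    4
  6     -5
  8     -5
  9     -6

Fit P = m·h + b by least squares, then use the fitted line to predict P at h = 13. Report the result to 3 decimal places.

From the data, Σh·h = 190, Σh = 20, Σ1 = 4.
And Σh·P = -136, ΣP = -12.
det = 190·4 − 20² = 360.
m = ((-136)·4 − 20·(-12))/360 = -38/45; b = (190·(-12) − 20·(-136))/360 = 11/9.
At h = 13: P̂ = (-38/45)·(13) + (11/9)·(1) = -439/45.

P̂ = -9.756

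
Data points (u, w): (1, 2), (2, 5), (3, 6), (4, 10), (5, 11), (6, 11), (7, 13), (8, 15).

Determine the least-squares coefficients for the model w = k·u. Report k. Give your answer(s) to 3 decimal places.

Setting ∂/∂k … = 0 gives: 204·k = 402.
Hence k = 402 / 204 ≈ 1.97059.

k = 1.971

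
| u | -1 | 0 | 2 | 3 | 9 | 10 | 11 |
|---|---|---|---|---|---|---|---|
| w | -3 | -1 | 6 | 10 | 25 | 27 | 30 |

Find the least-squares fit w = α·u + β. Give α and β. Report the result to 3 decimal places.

α = 2.741, β = 0.117

Entries of MᵀM: Σu·u = 316, Σu = 34, Σ1 = 7.
Moment sums: Σu·w = 870, Σw = 94.
So MᵀM·[α, β]ᵀ = Mᵀw: [[316, 34]; [34, 7]]·[α, β]ᵀ = [870, 94]ᵀ.
det = 316·7 − 34² = 1056.
α = (870·7 − 34·94)/1056 = 1447/528; β = (316·94 − 34·870)/1056 = 31/264.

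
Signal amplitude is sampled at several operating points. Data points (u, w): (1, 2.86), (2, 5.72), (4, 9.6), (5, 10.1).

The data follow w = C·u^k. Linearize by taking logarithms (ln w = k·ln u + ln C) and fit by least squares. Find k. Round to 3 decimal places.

k = 0.799

Let Y = ln w. Fitting Y = k·ln u + ln C by least squares:
XᵀX = [[4.9926, 3.6889]; [3.6889, 4]], rhs = [8.0662, 7.3691]ᵀ  (here Σln u = 3.6889, Σ(ln u)² = 4.9926, Σln w = 7.3691, Σln u·ln w = 8.0662).
Solving (det = 6.3624): k = 0.79860, ln C = 1.10578.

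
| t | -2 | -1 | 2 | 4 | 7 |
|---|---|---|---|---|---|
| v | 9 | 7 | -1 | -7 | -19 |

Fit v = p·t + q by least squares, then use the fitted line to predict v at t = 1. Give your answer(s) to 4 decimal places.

v̂ = 0.8741

Normal-equation sums: Σt·t = 74, Σt = 10, Σ1 = 5.
For Xᵀv: Σt·v = -188, Σv = -11.
So XᵀX·[p, q]ᵀ = Xᵀv: [[74, 10]; [10, 5]]·[p, q]ᵀ = [-188, -11]ᵀ.
Δ = 74·5 − 10² = 270.
p = ((-188)·5 − 10·(-11))/270 = -83/27; q = (74·(-11) − 10·(-188))/270 = 533/135.
At t = 1: v̂ = (-83/27)·(1) + (533/135)·(1) = 118/135.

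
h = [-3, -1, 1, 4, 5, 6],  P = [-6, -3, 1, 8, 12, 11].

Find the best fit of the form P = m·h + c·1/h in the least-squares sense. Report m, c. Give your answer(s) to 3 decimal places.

Normal-equation sums: Σh·h = 88, Σh·1/h = 6, Σ1/h·1/h = 8069/3600.
For AᵀP: Σh·P = 180, Σ1/h·P = 367/30.
AᵀA·[m, c]ᵀ = AᵀP becomes [[88, 6]; [6, 8069/3600]]·[m, c]ᵀ = [180, 367/30]ᵀ.
Determinant 88·(8069/3600) − 6² = 72559/450.
m = (180·(8069/3600) − 6·(367/30))/(72559/450) = 297045/145118; c = (88·(367/30) − 6·180)/(72559/450) = -1560/72559.

m = 2.047, c = -0.021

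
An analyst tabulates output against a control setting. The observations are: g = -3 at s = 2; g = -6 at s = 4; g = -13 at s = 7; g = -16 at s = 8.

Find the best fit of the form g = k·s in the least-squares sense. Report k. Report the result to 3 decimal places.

k = -1.872

Forming XᵀX = [[133]] and Xᵀg = [-249]ᵀ gives XᵀX·[k]ᵀ = Xᵀg.
k = (-249)/133 = -1.87218.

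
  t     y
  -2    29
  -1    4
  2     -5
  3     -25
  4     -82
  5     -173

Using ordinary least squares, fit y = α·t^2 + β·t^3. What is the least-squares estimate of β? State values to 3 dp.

β = -1.995

Sums needed: Σt^2·t^2 = 995, Σt^2·t^3 = 4391, Σt^3·t^3 = 20579.
Right-hand side: Σt^2·y = -5762, Σt^3·y = -27824.
XᵀX·[α, β]ᵀ = Xᵀy becomes [[995, 4391]; [4391, 20579]]·[α, β]ᵀ = [-5762, -27824]ᵀ.
Δ = 995·20579 − 4391² = 1195224.
α = ((-5762)·20579 − 4391·(-27824))/1195224 = 599831/199204; β = (995·(-27824) − 4391·(-5762))/1195224 = -397323/199204.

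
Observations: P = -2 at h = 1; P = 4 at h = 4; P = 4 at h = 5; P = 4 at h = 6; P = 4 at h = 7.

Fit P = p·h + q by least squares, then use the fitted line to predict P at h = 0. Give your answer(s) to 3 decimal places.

P̂ = -1.887

Normal-equation sums: Σh·h = 127, Σh = 23, Σ1 = 5.
And Σh·P = 86, ΣP = 14.
det = 127·5 − 23² = 106.
p = (86·5 − 23·14)/106 = 54/53; q = (127·14 − 23·86)/106 = -100/53.
At h = 0: P̂ = (54/53)·(0) + (-100/53)·(1) = -100/53.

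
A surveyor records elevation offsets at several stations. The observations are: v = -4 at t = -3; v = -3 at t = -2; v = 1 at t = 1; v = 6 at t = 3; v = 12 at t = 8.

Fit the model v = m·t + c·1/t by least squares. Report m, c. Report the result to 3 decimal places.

m = 1.544, c = -0.259

Sums needed: Σt·t = 87, Σt·1/t = 5, Σ1/t·1/t = 857/576.
And Σt·v = 133, Σ1/t·v = 22/3.
det = 87·(857/576) − 5² = 20053/192.
m = (133·(857/576) − 5·(22/3))/(20053/192) = 92861/60159; c = (87·(22/3) − 5·133)/(20053/192) = -5184/20053.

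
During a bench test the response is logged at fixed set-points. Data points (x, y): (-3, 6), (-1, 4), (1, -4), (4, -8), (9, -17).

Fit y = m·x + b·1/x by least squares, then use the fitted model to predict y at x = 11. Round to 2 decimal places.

ŷ = -20.61

Sums needed: Σx·x = 108, Σx·1/x = 5, Σ1/x·1/x = 2833/1296.
And Σx·y = -211, Σ1/x·y = -125/9.
Determinant 108·(2833/1296) − 5² = 2533/12.
m = ((-211)·(2833/1296) − 5·(-125/9))/(2533/12) = -507763/273564; b = (108·(-125/9) − 5·(-211))/(2533/12) = -5340/2533.
At x = 11: ŷ = (-507763/273564)·(11) + (-5340/2533)·(1/11) = -62016043/3009204.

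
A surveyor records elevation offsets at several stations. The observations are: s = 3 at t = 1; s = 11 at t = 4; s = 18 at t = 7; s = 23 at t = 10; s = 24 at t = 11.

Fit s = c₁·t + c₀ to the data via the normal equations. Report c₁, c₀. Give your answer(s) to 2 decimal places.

Compute the Gram sums: Σt·t = 287, Σt = 33, Σ1 = 5.
For Aᵀs: Σt·s = 667, Σs = 79.
Normal equations: [[287, 33]; [33, 5]]·[c₁, c₀]ᵀ = [667, 79]ᵀ.
Determinant 287·5 − 33² = 346.
c₁ = (667·5 − 33·79)/346 = 364/173; c₀ = (287·79 − 33·667)/346 = 331/173.

c₁ = 2.10, c₀ = 1.91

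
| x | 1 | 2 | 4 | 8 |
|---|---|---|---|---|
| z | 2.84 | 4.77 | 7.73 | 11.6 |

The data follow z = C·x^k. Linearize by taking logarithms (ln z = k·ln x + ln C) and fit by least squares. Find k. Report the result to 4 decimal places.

k = 0.6787

Taking logs, ln z = k·ln x + ln C, so regress ln z on ln x.
AᵀA = [[6.7263, 4.1589]; [4.1589, 4]], rhs = [9.0148, 7.1023]ᵀ  (here Σln x = 4.1589, Σ(ln x)² = 6.7263, Σln z = 7.1023, Σln x·ln z = 9.0148).
Δ = 6.7263·4 − (4.1589)² = 9.6091; k = (9.0148·4 − 4.1589·7.1023)/9.6091 = 0.67870, ln C = (6.7263·7.1023 − 4.1589·9.0148)/9.6091 = 1.06991.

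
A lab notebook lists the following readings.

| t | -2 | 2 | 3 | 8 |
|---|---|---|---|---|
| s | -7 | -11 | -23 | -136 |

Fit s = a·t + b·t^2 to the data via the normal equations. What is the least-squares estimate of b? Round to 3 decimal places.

b = -1.978

Normal-equation sums: Σt·t = 81, Σt·t^2 = 539, Σt^2·t^2 = 4209.
Right-hand side: Σt·s = -1165, Σt^2·s = -8983.
So MᵀM·[a, b]ᵀ = Mᵀs: [[81, 539]; [539, 4209]]·[a, b]ᵀ = [-1165, -8983]ᵀ.
Eliminating b: 4209·(row 1) − 539·(row 2) gives 50408·a = 4209·(-1165) − 539·(-8983) = -61648, so a = -7706/6301.
Then b = ((-8983) − 539·(-7706/6301))/4209 = -12461/6301.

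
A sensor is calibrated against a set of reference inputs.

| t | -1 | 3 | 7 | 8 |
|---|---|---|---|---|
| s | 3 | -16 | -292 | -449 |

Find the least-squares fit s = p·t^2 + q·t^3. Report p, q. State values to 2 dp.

Forming XᵀX = [[6579, 49817]; [49817, 380523]] and Xᵀs = [-43185, -330479]ᵀ gives XᵀX·[p, q]ᵀ = Xᵀs.
Eliminating q: 380523·(row 1) − 49817·(row 2) gives 21727328·p = 380523·(-43185) − 49817·(-330479) = 30586588, so p = 7646647/5431832.
Then q = ((-330479) − 49817·(7646647/5431832))/380523 = -5718549/5431832.

p = 1.41, q = -1.05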